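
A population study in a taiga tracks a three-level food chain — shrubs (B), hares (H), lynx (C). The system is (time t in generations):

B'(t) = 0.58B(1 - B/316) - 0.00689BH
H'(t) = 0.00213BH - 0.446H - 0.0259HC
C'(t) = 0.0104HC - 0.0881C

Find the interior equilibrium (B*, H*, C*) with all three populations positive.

B* ≈ 284, H* ≈ 8.47, C* ≈ 6.15

From dC/dt = 0: 0.0104H* = 0.0881, so H* = 8.47.
From dB/dt = 0: 0.58(1 - B*/316) = 0.00689·8.47, giving B* = 316·(1 - 0.101) = 284.
From dH/dt = 0: 0.00213·284 - 0.446 = 0.0259C*, so C* = 0.159/0.0259 = 6.15.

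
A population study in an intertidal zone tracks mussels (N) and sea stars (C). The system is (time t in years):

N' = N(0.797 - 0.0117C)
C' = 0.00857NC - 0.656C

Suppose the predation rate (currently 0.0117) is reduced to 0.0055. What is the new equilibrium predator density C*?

C* ≈ 145

At the interior fixed point, setting dN/dt = 0 with N > 0 fixes C* = (prey growth rate)/(NC coefficient) — independent of the other coefficients.
With the change, C* = 0.797/0.0055 = 145; it rises from 68.1.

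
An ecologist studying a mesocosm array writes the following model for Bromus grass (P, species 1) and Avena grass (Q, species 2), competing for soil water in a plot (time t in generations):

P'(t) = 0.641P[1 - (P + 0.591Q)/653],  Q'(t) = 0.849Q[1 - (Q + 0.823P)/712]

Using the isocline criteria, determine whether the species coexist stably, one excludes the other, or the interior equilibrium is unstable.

stable coexistence

Compare the nullcline intercepts: K1/α12 = 653/0.591 = 1100 > K2 = 712; K2/α21 = 712/0.823 = 865 > K1 = 653.
Since both inequalities hold, each species can invade when rare, so the interior equilibrium is stable.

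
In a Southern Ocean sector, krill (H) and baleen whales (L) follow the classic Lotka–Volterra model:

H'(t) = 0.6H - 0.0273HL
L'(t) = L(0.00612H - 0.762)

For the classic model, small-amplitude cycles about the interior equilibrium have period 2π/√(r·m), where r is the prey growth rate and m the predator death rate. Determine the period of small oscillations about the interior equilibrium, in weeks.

Here r = 0.6 and m = 0.762, so r·m = 0.457.
ω = √0.457 = 0.676 per week, hence T = 2π/ω ≈ 9.29 weeks.

T ≈ 9.29 weeks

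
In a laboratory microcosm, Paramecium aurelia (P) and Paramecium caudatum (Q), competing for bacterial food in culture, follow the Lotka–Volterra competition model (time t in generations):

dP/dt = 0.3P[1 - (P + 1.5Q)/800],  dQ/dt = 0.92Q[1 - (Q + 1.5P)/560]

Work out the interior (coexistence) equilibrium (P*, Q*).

P* ≈ 32, Q* ≈ 512

Setting both brackets to zero gives the nullclines P + 1.5Q = 800 and 1.5P + Q = 560.
Substituting Q = 560 - 1.5P into the first: P(1 - 1.5·1.5) = 800 - 1.5·560.
So P* = -40/-1.25 = 32, and then Q* = 560 - 1.5·32 = 512.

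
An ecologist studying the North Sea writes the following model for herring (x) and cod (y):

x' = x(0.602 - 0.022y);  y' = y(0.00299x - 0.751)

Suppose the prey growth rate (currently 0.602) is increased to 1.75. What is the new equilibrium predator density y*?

y* ≈ 79.5

At the interior fixed point, setting dx/dt = 0 with x > 0 fixes y* = (prey growth rate)/(xy coefficient) — independent of the other coefficients.
With the change, y* = 1.75/0.022 = 79.5; it rises from 27.4.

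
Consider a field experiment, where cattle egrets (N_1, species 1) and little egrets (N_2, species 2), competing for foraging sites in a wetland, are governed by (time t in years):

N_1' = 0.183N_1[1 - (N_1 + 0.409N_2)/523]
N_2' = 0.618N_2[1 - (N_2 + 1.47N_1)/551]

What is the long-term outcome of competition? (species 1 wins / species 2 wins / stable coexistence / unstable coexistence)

species 1 excludes species 2

Compare the nullcline intercepts: K1/α12 = 523/0.409 = 1280 > K2 = 551; K2/α21 = 551/1.47 = 375 < K1 = 523.
Since the inequalities point opposite ways, species 1 can invade but species 2 cannot.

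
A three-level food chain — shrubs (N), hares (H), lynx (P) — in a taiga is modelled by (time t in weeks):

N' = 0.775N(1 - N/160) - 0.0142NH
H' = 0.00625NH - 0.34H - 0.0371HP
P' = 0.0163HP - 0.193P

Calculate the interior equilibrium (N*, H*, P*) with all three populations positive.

N* ≈ 125, H* ≈ 11.8, P* ≈ 11.9

From dP/dt = 0: 0.0163H* = 0.193, so H* = 11.8.
From dN/dt = 0: 0.775(1 - N*/160) = 0.0142·11.8, giving N* = 160·(1 - 0.217) = 125.
From dH/dt = 0: 0.00625·125 - 0.34 = 0.0371P*, so P* = 0.443/0.0371 = 11.9.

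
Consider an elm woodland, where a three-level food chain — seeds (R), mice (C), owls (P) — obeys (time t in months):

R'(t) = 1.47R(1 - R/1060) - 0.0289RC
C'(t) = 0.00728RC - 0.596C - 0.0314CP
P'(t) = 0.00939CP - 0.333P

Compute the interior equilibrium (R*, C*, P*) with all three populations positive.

From dP/dt = 0: 0.00939C* = 0.333, so C* = 35.5.
From dR/dt = 0: 1.47(1 - R*/1060) = 0.0289·35.5, giving R* = 1060·(1 - 0.697) = 321.
From dC/dt = 0: 0.00728·321 - 0.596 = 0.0314P*, so P* = 1.74/0.0314 = 55.4.

R* ≈ 321, C* ≈ 35.5, P* ≈ 55.4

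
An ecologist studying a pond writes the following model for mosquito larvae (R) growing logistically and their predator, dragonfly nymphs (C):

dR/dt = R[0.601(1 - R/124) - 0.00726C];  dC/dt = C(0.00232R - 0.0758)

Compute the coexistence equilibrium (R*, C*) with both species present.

From dC/dt = 0 with C > 0: 0.00232R* = 0.0758, so R* = 32.7.
Substitute into dR/dt = 0: 0.601(1 - 32.7/124) = 0.00726C*.
The bracket is 0.737, giving C* = 0.443/0.00726 = 61.

R* ≈ 32.7, C* ≈ 61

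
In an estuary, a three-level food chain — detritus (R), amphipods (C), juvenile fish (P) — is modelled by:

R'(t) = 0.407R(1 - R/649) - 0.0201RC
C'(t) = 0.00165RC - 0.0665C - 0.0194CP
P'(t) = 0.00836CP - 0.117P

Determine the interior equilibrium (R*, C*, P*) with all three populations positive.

R* ≈ 200, C* ≈ 14, P* ≈ 13.6

From dP/dt = 0: 0.00836C* = 0.117, so C* = 14.
From dR/dt = 0: 0.407(1 - R*/649) = 0.0201·14, giving R* = 649·(1 - 0.691) = 200.
From dC/dt = 0: 0.00165·200 - 0.0665 = 0.0194P*, so P* = 0.264/0.0194 = 13.6.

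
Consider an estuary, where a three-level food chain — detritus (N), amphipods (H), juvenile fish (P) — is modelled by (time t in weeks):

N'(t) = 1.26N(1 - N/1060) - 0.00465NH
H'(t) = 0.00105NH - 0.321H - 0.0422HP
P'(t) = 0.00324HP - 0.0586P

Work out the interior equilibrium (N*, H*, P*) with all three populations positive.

From dP/dt = 0: 0.00324H* = 0.0586, so H* = 18.1.
From dN/dt = 0: 1.26(1 - N*/1060) = 0.00465·18.1, giving N* = 1060·(1 - 0.0667) = 989.
From dH/dt = 0: 0.00105·989 - 0.321 = 0.0422P*, so P* = 0.718/0.0422 = 17.

N* ≈ 989, H* ≈ 18.1, P* ≈ 17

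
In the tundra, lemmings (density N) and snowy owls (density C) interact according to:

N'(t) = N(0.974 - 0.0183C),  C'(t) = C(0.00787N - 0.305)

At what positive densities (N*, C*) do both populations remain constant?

Set dC/dt = 0 with C > 0: 0.00787N - 0.305 = 0, so N* = 0.305/0.00787 = 38.8.
Set dN/dt = 0 with N > 0: 0.974 - 0.0183C = 0, so C* = 0.974/0.0183 = 53.2.

N* ≈ 38.8, C* ≈ 53.2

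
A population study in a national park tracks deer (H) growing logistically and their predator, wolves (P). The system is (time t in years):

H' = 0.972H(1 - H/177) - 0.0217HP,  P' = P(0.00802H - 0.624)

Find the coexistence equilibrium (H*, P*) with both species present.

H* ≈ 77.8, P* ≈ 25.1

From dP/dt = 0 with P > 0: 0.00802H* = 0.624, so H* = 77.8.
Substitute into dH/dt = 0: 0.972(1 - 77.8/177) = 0.0217P*.
The bracket is 0.56, giving P* = 0.545/0.0217 = 25.1.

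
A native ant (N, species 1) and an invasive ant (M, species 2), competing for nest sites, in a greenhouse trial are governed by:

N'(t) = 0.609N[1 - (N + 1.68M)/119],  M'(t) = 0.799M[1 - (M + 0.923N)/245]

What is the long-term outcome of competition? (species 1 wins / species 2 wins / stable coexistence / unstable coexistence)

Compare the nullcline intercepts: K1/α12 = 119/1.68 = 70.8 < K2 = 245; K2/α21 = 245/0.923 = 265 > K1 = 119.
Since the inequalities point opposite ways, species 2 can invade but species 1 cannot.

species 2 excludes species 1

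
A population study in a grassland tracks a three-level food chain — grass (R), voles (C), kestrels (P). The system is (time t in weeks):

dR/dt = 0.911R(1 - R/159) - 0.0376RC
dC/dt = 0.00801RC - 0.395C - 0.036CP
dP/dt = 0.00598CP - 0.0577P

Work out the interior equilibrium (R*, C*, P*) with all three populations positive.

From dP/dt = 0: 0.00598C* = 0.0577, so C* = 9.65.
From dR/dt = 0: 0.911(1 - R*/159) = 0.0376·9.65, giving R* = 159·(1 - 0.398) = 95.7.
From dC/dt = 0: 0.00801·95.7 - 0.395 = 0.036P*, so P* = 0.371/0.036 = 10.3.

R* ≈ 95.7, C* ≈ 9.65, P* ≈ 10.3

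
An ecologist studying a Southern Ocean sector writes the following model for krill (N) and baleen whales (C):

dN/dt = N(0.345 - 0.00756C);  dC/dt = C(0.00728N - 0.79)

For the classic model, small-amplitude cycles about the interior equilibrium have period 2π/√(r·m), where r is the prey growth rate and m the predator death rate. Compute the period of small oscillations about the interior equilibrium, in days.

T ≈ 12 days

Here r = 0.345 and m = 0.79, so r·m = 0.273.
ω = √0.273 = 0.522 per day, hence T = 2π/ω ≈ 12 days.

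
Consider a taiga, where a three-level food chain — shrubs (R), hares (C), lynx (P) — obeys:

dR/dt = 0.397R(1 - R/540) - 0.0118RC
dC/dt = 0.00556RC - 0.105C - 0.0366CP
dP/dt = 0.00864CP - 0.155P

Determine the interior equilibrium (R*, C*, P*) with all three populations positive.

R* ≈ 252, C* ≈ 17.9, P* ≈ 35.4

From dP/dt = 0: 0.00864C* = 0.155, so C* = 17.9.
From dR/dt = 0: 0.397(1 - R*/540) = 0.0118·17.9, giving R* = 540·(1 - 0.533) = 252.
From dC/dt = 0: 0.00556·252 - 0.105 = 0.0366P*, so P* = 1.3/0.0366 = 35.4.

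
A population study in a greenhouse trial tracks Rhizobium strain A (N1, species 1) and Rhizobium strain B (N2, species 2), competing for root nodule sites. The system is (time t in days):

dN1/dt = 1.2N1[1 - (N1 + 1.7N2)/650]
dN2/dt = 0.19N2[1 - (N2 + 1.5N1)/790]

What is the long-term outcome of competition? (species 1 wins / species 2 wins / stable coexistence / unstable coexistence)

unstable coexistence (outcome depends on initial conditions)

Compare the nullcline intercepts: K1/α12 = 650/1.7 = 382 < K2 = 790; K2/α21 = 790/1.5 = 527 < K1 = 650.
Since both are reversed, neither can invade when rare; the interior point is a saddle.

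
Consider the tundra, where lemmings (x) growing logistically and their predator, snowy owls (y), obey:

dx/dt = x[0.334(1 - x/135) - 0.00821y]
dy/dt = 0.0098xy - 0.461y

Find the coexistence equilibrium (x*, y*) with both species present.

From dy/dt = 0 with y > 0: 0.0098x* = 0.461, so x* = 47.
Substitute into dx/dt = 0: 0.334(1 - 47/135) = 0.00821y*.
The bracket is 0.652, giving y* = 0.218/0.00821 = 26.5.

x* ≈ 47, y* ≈ 26.5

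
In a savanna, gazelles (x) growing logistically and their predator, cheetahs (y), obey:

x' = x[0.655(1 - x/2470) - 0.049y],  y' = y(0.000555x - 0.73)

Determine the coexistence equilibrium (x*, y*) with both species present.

x* ≈ 1320, y* ≈ 6.25

From dy/dt = 0 with y > 0: 0.000555x* = 0.73, so x* = 1320.
Substitute into dx/dt = 0: 0.655(1 - 1320/2470) = 0.049y*.
The bracket is 0.467, giving y* = 0.306/0.049 = 6.25.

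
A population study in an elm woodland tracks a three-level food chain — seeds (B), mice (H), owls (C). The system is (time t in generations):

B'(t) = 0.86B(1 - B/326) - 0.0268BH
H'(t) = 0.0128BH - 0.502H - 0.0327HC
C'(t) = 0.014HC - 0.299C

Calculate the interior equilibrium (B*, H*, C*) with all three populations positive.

From dC/dt = 0: 0.014H* = 0.299, so H* = 21.4.
From dB/dt = 0: 0.86(1 - B*/326) = 0.0268·21.4, giving B* = 326·(1 - 0.666) = 109.
From dH/dt = 0: 0.0128·109 - 0.502 = 0.0327C*, so C* = 0.894/0.0327 = 27.3.

B* ≈ 109, H* ≈ 21.4, C* ≈ 27.3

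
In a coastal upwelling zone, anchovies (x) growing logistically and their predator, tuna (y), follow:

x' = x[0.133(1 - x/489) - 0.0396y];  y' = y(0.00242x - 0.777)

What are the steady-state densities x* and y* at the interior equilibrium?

x* ≈ 321, y* ≈ 1.15

From dy/dt = 0 with y > 0: 0.00242x* = 0.777, so x* = 321.
Substitute into dx/dt = 0: 0.133(1 - 321/489) = 0.0396y*.
The bracket is 0.343, giving y* = 0.0457/0.0396 = 1.15.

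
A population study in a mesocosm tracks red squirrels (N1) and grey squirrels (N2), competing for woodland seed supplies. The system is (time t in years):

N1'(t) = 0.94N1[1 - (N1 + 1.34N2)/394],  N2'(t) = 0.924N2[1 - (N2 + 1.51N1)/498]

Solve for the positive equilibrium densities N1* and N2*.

Setting both brackets to zero gives the nullclines N1 + 1.34N2 = 394 and 1.51N1 + N2 = 498.
Substituting N2 = 498 - 1.51N1 into the first: N1(1 - 1.34·1.51) = 394 - 1.34·498.
So N1* = -273/-1.02 = 267, and then N2* = 498 - 1.51·267 = 94.7.

N1* ≈ 267, N2* ≈ 94.7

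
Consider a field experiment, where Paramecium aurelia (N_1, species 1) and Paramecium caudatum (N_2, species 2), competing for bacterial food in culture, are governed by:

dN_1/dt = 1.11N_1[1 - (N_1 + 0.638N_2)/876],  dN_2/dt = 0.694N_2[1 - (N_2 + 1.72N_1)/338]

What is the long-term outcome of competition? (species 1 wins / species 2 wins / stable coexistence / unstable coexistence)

Compare the nullcline intercepts: K1/α12 = 876/0.638 = 1370 > K2 = 338; K2/α21 = 338/1.72 = 197 < K1 = 876.
Since the inequalities point opposite ways, species 1 can invade but species 2 cannot.

species 1 excludes species 2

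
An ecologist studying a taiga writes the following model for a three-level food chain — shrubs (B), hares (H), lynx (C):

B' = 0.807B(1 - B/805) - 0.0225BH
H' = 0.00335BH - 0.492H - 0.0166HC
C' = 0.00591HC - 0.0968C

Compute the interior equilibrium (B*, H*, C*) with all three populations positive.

B* ≈ 437, H* ≈ 16.4, C* ≈ 58.6

From dC/dt = 0: 0.00591H* = 0.0968, so H* = 16.4.
From dB/dt = 0: 0.807(1 - B*/805) = 0.0225·16.4, giving B* = 805·(1 - 0.457) = 437.
From dH/dt = 0: 0.00335·437 - 0.492 = 0.0166C*, so C* = 0.973/0.0166 = 58.6.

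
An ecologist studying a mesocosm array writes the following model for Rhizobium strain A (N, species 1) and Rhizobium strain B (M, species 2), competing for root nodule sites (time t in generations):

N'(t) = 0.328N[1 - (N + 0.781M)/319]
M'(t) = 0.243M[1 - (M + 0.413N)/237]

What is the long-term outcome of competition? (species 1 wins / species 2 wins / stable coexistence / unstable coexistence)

Compare the nullcline intercepts: K1/α12 = 319/0.781 = 408 > K2 = 237; K2/α21 = 237/0.413 = 574 > K1 = 319.
Since both inequalities hold, each species can invade when rare, so the interior equilibrium is stable.

stable coexistence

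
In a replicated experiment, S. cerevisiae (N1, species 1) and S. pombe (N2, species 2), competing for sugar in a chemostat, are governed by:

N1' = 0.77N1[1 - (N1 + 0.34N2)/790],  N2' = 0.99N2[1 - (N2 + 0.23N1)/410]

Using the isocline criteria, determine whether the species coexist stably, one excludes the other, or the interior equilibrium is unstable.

stable coexistence

Compare the nullcline intercepts: K1/α12 = 790/0.34 = 2320 > K2 = 410; K2/α21 = 410/0.23 = 1780 > K1 = 790.
Since both inequalities hold, each species can invade when rare, so the interior equilibrium is stable.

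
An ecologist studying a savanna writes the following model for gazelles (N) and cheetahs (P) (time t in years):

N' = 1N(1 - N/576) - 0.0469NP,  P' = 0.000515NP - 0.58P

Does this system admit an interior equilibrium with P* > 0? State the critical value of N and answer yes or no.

The predator equation gives dP/dt > 0 only when N > 0.58/0.000515 = 1130.
Without the predator, N → K = 576. Since 576 < 1130, the predator cannot invade.

Threshold N = 1130; K < 1130, so no, the predator goes extinct.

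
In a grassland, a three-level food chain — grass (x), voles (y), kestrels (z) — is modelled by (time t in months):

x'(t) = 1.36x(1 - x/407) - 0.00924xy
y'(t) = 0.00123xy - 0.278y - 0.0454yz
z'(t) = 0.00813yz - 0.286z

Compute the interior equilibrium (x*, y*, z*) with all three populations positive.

x* ≈ 310, y* ≈ 35.2, z* ≈ 2.27

From dz/dt = 0: 0.00813y* = 0.286, so y* = 35.2.
From dx/dt = 0: 1.36(1 - x*/407) = 0.00924·35.2, giving x* = 407·(1 - 0.239) = 310.
From dy/dt = 0: 0.00123·310 - 0.278 = 0.0454z*, so z* = 0.103/0.0454 = 2.27.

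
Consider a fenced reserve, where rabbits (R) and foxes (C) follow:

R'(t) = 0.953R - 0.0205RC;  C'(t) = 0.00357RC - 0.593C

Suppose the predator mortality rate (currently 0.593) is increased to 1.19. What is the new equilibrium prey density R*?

At the interior fixed point, setting dC/dt = 0 with C > 0 fixes R* = (predator death rate)/(RC coefficient) — independent of the other coefficients.
With the change, R* = 1.19/0.00357 = 333; it rises from 166.

R* ≈ 333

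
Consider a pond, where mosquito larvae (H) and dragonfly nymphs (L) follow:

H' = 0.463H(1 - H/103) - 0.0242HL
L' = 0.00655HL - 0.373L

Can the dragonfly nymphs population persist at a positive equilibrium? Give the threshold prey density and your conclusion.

The predator equation gives dL/dt > 0 only when H > 0.373/0.00655 = 56.9.
Without the predator, H → K = 103. Since 103 > 56.9, the predator can invade and persist.

Threshold H = 56.9; K > 56.9, so yes, the predator persists.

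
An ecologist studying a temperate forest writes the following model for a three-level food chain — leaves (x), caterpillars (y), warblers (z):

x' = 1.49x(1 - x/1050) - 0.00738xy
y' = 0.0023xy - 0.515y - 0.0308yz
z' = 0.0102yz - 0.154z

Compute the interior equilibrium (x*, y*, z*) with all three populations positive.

x* ≈ 971, y* ≈ 15.1, z* ≈ 55.8

From dz/dt = 0: 0.0102y* = 0.154, so y* = 15.1.
From dx/dt = 0: 1.49(1 - x*/1050) = 0.00738·15.1, giving x* = 1050·(1 - 0.0748) = 971.
From dy/dt = 0: 0.0023·971 - 0.515 = 0.0308z*, so z* = 1.72/0.0308 = 55.8.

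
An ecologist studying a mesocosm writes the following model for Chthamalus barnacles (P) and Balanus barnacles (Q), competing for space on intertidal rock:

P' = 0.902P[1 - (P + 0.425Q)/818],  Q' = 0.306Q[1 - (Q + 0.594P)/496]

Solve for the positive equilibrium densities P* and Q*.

Setting both brackets to zero gives the nullclines P + 0.425Q = 818 and 0.594P + Q = 496.
Substituting Q = 496 - 0.594P into the first: P(1 - 0.425·0.594) = 818 - 0.425·496.
So P* = 607/0.748 = 812, and then Q* = 496 - 0.594·812 = 13.5.

P* ≈ 812, Q* ≈ 13.5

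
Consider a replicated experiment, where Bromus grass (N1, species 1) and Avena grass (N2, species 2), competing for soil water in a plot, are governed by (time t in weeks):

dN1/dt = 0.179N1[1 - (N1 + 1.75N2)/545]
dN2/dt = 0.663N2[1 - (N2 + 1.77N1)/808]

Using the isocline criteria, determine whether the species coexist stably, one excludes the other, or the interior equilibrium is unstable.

Compare the nullcline intercepts: K1/α12 = 545/1.75 = 311 < K2 = 808; K2/α21 = 808/1.77 = 456 < K1 = 545.
Since both are reversed, neither can invade when rare; the interior point is a saddle.

unstable coexistence (outcome depends on initial conditions)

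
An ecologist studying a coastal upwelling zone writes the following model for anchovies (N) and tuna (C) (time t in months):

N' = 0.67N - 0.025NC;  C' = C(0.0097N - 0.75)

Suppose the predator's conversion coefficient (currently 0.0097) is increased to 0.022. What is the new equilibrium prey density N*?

N* ≈ 34.1

At the interior fixed point, setting dC/dt = 0 with C > 0 fixes N* = (predator death rate)/(NC coefficient) — independent of the other coefficients.
With the change, N* = 0.75/0.022 = 34.1; it falls from 77.3.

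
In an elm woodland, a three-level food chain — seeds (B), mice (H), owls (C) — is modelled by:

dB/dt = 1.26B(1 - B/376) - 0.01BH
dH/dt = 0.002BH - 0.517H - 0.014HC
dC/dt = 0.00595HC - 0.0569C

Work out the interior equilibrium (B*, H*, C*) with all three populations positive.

From dC/dt = 0: 0.00595H* = 0.0569, so H* = 9.56.
From dB/dt = 0: 1.26(1 - B*/376) = 0.01·9.56, giving B* = 376·(1 - 0.0759) = 347.
From dH/dt = 0: 0.002·347 - 0.517 = 0.014C*, so C* = 0.178/0.014 = 12.7.

B* ≈ 347, H* ≈ 9.56, C* ≈ 12.7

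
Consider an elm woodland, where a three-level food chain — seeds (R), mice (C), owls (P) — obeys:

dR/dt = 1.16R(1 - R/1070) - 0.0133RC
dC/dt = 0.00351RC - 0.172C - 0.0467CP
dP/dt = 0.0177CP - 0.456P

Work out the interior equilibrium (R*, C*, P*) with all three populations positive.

R* ≈ 754, C* ≈ 25.8, P* ≈ 53

From dP/dt = 0: 0.0177C* = 0.456, so C* = 25.8.
From dR/dt = 0: 1.16(1 - R*/1070) = 0.0133·25.8, giving R* = 1070·(1 - 0.295) = 754.
From dC/dt = 0: 0.00351·754 - 0.172 = 0.0467P*, so P* = 2.47/0.0467 = 53.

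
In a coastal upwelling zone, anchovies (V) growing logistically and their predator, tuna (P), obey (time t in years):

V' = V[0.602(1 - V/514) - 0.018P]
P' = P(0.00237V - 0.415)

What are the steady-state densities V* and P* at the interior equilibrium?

V* ≈ 175, P* ≈ 22.1

From dP/dt = 0 with P > 0: 0.00237V* = 0.415, so V* = 175.
Substitute into dV/dt = 0: 0.602(1 - 175/514) = 0.018P*.
The bracket is 0.659, giving P* = 0.397/0.018 = 22.1.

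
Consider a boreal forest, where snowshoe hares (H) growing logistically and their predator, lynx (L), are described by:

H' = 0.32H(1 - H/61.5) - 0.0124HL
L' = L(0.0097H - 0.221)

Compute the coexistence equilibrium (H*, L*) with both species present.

H* ≈ 22.8, L* ≈ 16.2

From dL/dt = 0 with L > 0: 0.0097H* = 0.221, so H* = 22.8.
Substitute into dH/dt = 0: 0.32(1 - 22.8/61.5) = 0.0124L*.
The bracket is 0.63, giving L* = 0.201/0.0124 = 16.2.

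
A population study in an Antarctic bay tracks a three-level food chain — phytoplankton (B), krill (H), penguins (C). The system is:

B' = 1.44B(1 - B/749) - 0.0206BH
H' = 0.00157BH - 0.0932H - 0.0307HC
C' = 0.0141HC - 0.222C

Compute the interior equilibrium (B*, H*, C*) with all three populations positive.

From dC/dt = 0: 0.0141H* = 0.222, so H* = 15.7.
From dB/dt = 0: 1.44(1 - B*/749) = 0.0206·15.7, giving B* = 749·(1 - 0.225) = 580.
From dH/dt = 0: 0.00157·580 - 0.0932 = 0.0307C*, so C* = 0.818/0.0307 = 26.6.

B* ≈ 580, H* ≈ 15.7, C* ≈ 26.6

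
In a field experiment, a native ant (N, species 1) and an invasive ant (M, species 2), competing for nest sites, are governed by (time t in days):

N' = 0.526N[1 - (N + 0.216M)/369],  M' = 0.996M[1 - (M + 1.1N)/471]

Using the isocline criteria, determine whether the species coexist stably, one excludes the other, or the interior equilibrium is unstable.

stable coexistence

Compare the nullcline intercepts: K1/α12 = 369/0.216 = 1710 > K2 = 471; K2/α21 = 471/1.1 = 428 > K1 = 369.
Since both inequalities hold, each species can invade when rare, so the interior equilibrium is stable.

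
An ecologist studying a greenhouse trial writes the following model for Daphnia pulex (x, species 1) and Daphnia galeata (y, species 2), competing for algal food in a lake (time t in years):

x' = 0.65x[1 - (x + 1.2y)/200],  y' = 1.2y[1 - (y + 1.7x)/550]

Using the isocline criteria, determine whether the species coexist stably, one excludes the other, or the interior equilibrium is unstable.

Compare the nullcline intercepts: K1/α12 = 200/1.2 = 167 < K2 = 550; K2/α21 = 550/1.7 = 324 > K1 = 200.
Since the inequalities point opposite ways, species 2 can invade but species 1 cannot.

species 2 excludes species 1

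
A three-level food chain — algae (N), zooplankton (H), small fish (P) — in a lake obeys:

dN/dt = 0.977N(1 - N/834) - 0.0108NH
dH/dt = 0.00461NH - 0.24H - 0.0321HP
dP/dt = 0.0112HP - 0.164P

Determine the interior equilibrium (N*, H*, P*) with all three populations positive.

N* ≈ 699, H* ≈ 14.6, P* ≈ 92.9

From dP/dt = 0: 0.0112H* = 0.164, so H* = 14.6.
From dN/dt = 0: 0.977(1 - N*/834) = 0.0108·14.6, giving N* = 834·(1 - 0.162) = 699.
From dH/dt = 0: 0.00461·699 - 0.24 = 0.0321P*, so P* = 2.98/0.0321 = 92.9.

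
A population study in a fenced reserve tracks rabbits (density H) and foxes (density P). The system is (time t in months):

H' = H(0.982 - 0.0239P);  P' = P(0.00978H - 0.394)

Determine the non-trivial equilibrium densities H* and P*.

Set dP/dt = 0 with P > 0: 0.00978H - 0.394 = 0, so H* = 0.394/0.00978 = 40.3.
Set dH/dt = 0 with H > 0: 0.982 - 0.0239P = 0, so P* = 0.982/0.0239 = 41.1.

H* ≈ 40.3, P* ≈ 41.1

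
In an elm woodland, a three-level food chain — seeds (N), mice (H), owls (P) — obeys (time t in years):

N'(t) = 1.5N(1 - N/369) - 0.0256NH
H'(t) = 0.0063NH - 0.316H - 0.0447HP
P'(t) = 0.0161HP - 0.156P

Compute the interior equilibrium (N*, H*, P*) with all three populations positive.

From dP/dt = 0: 0.0161H* = 0.156, so H* = 9.69.
From dN/dt = 0: 1.5(1 - N*/369) = 0.0256·9.69, giving N* = 369·(1 - 0.165) = 308.
From dH/dt = 0: 0.0063·308 - 0.316 = 0.0447P*, so P* = 1.62/0.0447 = 36.3.

N* ≈ 308, H* ≈ 9.69, P* ≈ 36.3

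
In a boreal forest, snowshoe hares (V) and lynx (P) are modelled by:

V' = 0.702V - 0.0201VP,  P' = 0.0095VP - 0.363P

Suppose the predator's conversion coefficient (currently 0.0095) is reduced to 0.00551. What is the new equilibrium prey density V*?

V* ≈ 65.9

At the interior fixed point, setting dP/dt = 0 with P > 0 fixes V* = (predator death rate)/(VP coefficient) — independent of the other coefficients.
With the change, V* = 0.363/0.00551 = 65.9; it rises from 38.2.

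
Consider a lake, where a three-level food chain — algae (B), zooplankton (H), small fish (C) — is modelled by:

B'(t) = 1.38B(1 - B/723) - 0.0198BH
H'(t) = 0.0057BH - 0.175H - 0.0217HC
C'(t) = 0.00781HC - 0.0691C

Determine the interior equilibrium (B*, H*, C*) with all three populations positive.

B* ≈ 631, H* ≈ 8.85, C* ≈ 158

From dC/dt = 0: 0.00781H* = 0.0691, so H* = 8.85.
From dB/dt = 0: 1.38(1 - B*/723) = 0.0198·8.85, giving B* = 723·(1 - 0.127) = 631.
From dH/dt = 0: 0.0057·631 - 0.175 = 0.0217C*, so C* = 3.42/0.0217 = 158.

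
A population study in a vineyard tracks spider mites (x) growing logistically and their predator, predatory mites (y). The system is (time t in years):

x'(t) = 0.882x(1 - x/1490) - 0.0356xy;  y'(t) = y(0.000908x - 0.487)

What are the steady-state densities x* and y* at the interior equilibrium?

x* ≈ 536, y* ≈ 15.9

From dy/dt = 0 with y > 0: 0.000908x* = 0.487, so x* = 536.
Substitute into dx/dt = 0: 0.882(1 - 536/1490) = 0.0356y*.
The bracket is 0.64, giving y* = 0.565/0.0356 = 15.9.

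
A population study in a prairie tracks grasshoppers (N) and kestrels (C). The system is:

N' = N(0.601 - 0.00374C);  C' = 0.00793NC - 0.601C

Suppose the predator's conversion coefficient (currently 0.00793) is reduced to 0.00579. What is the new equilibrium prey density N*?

At the interior fixed point, setting dC/dt = 0 with C > 0 fixes N* = (predator death rate)/(NC coefficient) — independent of the other coefficients.
With the change, N* = 0.601/0.00579 = 104; it rises from 75.8.

N* ≈ 104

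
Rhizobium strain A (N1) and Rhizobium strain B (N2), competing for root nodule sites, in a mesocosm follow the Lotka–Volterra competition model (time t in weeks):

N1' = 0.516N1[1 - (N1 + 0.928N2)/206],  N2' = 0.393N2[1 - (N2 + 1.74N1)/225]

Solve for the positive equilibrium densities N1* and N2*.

Setting both brackets to zero gives the nullclines N1 + 0.928N2 = 206 and 1.74N1 + N2 = 225.
Substituting N2 = 225 - 1.74N1 into the first: N1(1 - 0.928·1.74) = 206 - 0.928·225.
So N1* = -2.8/-0.615 = 4.55, and then N2* = 225 - 1.74·4.55 = 217.

N1* ≈ 4.55, N2* ≈ 217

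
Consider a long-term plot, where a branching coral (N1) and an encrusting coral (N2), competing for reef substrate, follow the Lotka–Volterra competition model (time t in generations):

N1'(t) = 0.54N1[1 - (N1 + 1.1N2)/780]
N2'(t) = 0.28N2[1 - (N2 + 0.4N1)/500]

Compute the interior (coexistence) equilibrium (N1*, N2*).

Setting both brackets to zero gives the nullclines N1 + 1.1N2 = 780 and 0.4N1 + N2 = 500.
Substituting N2 = 500 - 0.4N1 into the first: N1(1 - 1.1·0.4) = 780 - 1.1·500.
So N1* = 230/0.56 = 411, and then N2* = 500 - 0.4·411 = 336.

N1* ≈ 411, N2* ≈ 336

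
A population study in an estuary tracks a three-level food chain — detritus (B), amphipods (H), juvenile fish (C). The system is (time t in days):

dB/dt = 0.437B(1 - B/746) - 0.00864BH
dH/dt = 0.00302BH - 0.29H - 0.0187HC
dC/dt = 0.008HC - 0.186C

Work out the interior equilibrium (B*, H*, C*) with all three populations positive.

From dC/dt = 0: 0.008H* = 0.186, so H* = 23.2.
From dB/dt = 0: 0.437(1 - B*/746) = 0.00864·23.2, giving B* = 746·(1 - 0.46) = 403.
From dH/dt = 0: 0.00302·403 - 0.29 = 0.0187C*, so C* = 0.927/0.0187 = 49.6.

B* ≈ 403, H* ≈ 23.2, C* ≈ 49.6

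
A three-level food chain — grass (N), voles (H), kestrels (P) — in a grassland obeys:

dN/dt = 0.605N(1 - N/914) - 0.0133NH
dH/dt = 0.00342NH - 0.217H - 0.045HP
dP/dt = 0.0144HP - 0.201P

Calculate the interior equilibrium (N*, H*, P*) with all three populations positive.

N* ≈ 634, H* ≈ 14, P* ≈ 43.3

From dP/dt = 0: 0.0144H* = 0.201, so H* = 14.
From dN/dt = 0: 0.605(1 - N*/914) = 0.0133·14, giving N* = 914·(1 - 0.307) = 634.
From dH/dt = 0: 0.00342·634 - 0.217 = 0.045P*, so P* = 1.95/0.045 = 43.3.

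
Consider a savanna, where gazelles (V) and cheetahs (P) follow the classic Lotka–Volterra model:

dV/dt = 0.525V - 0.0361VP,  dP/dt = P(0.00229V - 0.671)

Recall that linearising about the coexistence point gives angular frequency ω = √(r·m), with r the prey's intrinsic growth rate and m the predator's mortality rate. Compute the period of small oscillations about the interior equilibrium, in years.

T ≈ 10.6 years

Here r = 0.525 and m = 0.671, so r·m = 0.352.
ω = √0.352 = 0.594 per year, hence T = 2π/ω ≈ 10.6 years.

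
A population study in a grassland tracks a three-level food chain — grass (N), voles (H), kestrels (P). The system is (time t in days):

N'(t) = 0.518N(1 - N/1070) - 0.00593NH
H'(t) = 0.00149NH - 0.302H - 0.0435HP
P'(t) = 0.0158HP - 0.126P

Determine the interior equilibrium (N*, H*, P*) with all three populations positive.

N* ≈ 972, H* ≈ 7.97, P* ≈ 26.4

From dP/dt = 0: 0.0158H* = 0.126, so H* = 7.97.
From dN/dt = 0: 0.518(1 - N*/1070) = 0.00593·7.97, giving N* = 1070·(1 - 0.0913) = 972.
From dH/dt = 0: 0.00149·972 - 0.302 = 0.0435P*, so P* = 1.15/0.0435 = 26.4.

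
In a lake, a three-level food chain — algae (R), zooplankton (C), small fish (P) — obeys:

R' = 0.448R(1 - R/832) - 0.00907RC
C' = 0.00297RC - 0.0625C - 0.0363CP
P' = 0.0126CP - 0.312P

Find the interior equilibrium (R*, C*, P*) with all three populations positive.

From dP/dt = 0: 0.0126C* = 0.312, so C* = 24.8.
From dR/dt = 0: 0.448(1 - R*/832) = 0.00907·24.8, giving R* = 832·(1 - 0.501) = 415.
From dC/dt = 0: 0.00297·415 - 0.0625 = 0.0363P*, so P* = 1.17/0.0363 = 32.2.

R* ≈ 415, C* ≈ 24.8, P* ≈ 32.2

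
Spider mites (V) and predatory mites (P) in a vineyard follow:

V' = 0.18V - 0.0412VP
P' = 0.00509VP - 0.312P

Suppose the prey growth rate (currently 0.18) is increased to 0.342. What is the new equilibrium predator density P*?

P* ≈ 8.3

At the interior fixed point, setting dV/dt = 0 with V > 0 fixes P* = (prey growth rate)/(VP coefficient) — independent of the other coefficients.
With the change, P* = 0.342/0.0412 = 8.3; it rises from 4.37.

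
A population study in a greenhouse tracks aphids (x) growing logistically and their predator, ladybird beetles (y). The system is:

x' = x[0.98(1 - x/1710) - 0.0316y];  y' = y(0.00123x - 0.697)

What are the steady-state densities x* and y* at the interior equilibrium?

x* ≈ 567, y* ≈ 20.7

From dy/dt = 0 with y > 0: 0.00123x* = 0.697, so x* = 567.
Substitute into dx/dt = 0: 0.98(1 - 567/1710) = 0.0316y*.
The bracket is 0.669, giving y* = 0.655/0.0316 = 20.7.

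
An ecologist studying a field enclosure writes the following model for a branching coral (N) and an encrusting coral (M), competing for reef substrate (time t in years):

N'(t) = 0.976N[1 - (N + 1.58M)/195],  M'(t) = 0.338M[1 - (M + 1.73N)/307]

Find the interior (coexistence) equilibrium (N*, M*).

Setting both brackets to zero gives the nullclines N + 1.58M = 195 and 1.73N + M = 307.
Substituting M = 307 - 1.73N into the first: N(1 - 1.58·1.73) = 195 - 1.58·307.
So N* = -290/-1.73 = 167, and then M* = 307 - 1.73·167 = 17.5.

N* ≈ 167, M* ≈ 17.5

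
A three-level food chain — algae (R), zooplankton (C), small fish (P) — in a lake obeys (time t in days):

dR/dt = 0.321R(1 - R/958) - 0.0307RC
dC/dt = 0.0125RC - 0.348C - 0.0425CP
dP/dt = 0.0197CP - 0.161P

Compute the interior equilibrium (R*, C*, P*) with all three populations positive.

R* ≈ 209, C* ≈ 8.17, P* ≈ 53.3

From dP/dt = 0: 0.0197C* = 0.161, so C* = 8.17.
From dR/dt = 0: 0.321(1 - R*/958) = 0.0307·8.17, giving R* = 958·(1 - 0.782) = 209.
From dC/dt = 0: 0.0125·209 - 0.348 = 0.0425P*, so P* = 2.27/0.0425 = 53.3.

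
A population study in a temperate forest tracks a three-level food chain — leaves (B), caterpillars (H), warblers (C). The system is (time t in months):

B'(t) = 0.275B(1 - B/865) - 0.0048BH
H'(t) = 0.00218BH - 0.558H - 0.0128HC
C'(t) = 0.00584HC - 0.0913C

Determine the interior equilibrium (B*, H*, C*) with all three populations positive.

From dC/dt = 0: 0.00584H* = 0.0913, so H* = 15.6.
From dB/dt = 0: 0.275(1 - B*/865) = 0.0048·15.6, giving B* = 865·(1 - 0.273) = 629.
From dH/dt = 0: 0.00218·629 - 0.558 = 0.0128C*, so C* = 0.813/0.0128 = 63.5.

B* ≈ 629, H* ≈ 15.6, C* ≈ 63.5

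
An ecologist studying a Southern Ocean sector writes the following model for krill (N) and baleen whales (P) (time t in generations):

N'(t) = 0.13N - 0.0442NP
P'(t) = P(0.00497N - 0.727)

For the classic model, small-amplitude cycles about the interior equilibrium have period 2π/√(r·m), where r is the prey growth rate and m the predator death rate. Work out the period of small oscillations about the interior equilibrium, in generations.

T ≈ 20.4 generations

Here r = 0.13 and m = 0.727, so r·m = 0.0945.
ω = √0.0945 = 0.307 per generation, hence T = 2π/ω ≈ 20.4 generations.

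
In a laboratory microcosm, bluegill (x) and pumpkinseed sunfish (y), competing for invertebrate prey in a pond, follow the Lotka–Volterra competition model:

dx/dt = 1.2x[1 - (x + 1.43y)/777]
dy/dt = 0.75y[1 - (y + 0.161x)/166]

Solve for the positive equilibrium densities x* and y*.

x* ≈ 701, y* ≈ 53.1

Setting both brackets to zero gives the nullclines x + 1.43y = 777 and 0.161x + y = 166.
Substituting y = 166 - 0.161x into the first: x(1 - 1.43·0.161) = 777 - 1.43·166.
So x* = 540/0.77 = 701, and then y* = 166 - 0.161·701 = 53.1.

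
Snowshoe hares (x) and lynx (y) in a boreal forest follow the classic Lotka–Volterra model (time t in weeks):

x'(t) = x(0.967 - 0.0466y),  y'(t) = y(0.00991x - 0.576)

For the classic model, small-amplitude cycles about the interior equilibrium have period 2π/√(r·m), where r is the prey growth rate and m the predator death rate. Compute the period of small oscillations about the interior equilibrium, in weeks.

Here r = 0.967 and m = 0.576, so r·m = 0.557.
ω = √0.557 = 0.746 per week, hence T = 2π/ω ≈ 8.42 weeks.

T ≈ 8.42 weeks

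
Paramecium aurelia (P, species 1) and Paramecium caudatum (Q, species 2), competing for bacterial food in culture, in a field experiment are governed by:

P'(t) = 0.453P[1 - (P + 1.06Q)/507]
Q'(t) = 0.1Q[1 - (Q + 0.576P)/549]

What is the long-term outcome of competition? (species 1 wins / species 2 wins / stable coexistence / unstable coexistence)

species 2 excludes species 1

Compare the nullcline intercepts: K1/α12 = 507/1.06 = 478 < K2 = 549; K2/α21 = 549/0.576 = 953 > K1 = 507.
Since the inequalities point opposite ways, species 2 can invade but species 1 cannot.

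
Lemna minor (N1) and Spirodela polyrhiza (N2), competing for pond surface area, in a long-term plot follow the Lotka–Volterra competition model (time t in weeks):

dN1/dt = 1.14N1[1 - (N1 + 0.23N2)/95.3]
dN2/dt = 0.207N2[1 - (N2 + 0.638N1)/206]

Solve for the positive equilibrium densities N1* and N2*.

N1* ≈ 56.2, N2* ≈ 170

Setting both brackets to zero gives the nullclines N1 + 0.23N2 = 95.3 and 0.638N1 + N2 = 206.
Substituting N2 = 206 - 0.638N1 into the first: N1(1 - 0.23·0.638) = 95.3 - 0.23·206.
So N1* = 47.9/0.853 = 56.2, and then N2* = 206 - 0.638·56.2 = 170.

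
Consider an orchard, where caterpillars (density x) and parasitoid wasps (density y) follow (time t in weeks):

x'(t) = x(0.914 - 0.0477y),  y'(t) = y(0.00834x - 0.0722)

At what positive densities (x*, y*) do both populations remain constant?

Set dy/dt = 0 with y > 0: 0.00834x - 0.0722 = 0, so x* = 0.0722/0.00834 = 8.66.
Set dx/dt = 0 with x > 0: 0.914 - 0.0477y = 0, so y* = 0.914/0.0477 = 19.2.

x* ≈ 8.66, y* ≈ 19.2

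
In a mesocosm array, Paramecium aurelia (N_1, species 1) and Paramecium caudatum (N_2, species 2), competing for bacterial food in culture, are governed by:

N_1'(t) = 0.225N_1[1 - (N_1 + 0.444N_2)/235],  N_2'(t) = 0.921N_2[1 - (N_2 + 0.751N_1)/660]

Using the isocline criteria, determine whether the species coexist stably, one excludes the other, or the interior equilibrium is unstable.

Compare the nullcline intercepts: K1/α12 = 235/0.444 = 529 < K2 = 660; K2/α21 = 660/0.751 = 879 > K1 = 235.
Since the inequalities point opposite ways, species 2 can invade but species 1 cannot.

species 2 excludes species 1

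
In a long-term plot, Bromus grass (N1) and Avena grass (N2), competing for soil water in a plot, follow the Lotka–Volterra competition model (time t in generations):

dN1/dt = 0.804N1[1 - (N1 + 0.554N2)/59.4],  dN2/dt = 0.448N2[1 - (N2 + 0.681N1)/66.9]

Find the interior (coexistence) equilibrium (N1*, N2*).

Setting both brackets to zero gives the nullclines N1 + 0.554N2 = 59.4 and 0.681N1 + N2 = 66.9.
Substituting N2 = 66.9 - 0.681N1 into the first: N1(1 - 0.554·0.681) = 59.4 - 0.554·66.9.
So N1* = 22.3/0.623 = 35.9, and then N2* = 66.9 - 0.681·35.9 = 42.5.

N1* ≈ 35.9, N2* ≈ 42.5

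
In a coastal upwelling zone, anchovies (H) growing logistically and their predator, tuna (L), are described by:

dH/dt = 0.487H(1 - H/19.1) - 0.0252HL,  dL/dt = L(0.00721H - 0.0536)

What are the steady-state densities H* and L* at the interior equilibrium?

H* ≈ 7.43, L* ≈ 11.8

From dL/dt = 0 with L > 0: 0.00721H* = 0.0536, so H* = 7.43.
Substitute into dH/dt = 0: 0.487(1 - 7.43/19.1) = 0.0252L*.
The bracket is 0.611, giving L* = 0.297/0.0252 = 11.8.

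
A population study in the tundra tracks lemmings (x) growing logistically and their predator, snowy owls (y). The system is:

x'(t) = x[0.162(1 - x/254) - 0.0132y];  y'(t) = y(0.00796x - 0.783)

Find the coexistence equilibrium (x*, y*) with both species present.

From dy/dt = 0 with y > 0: 0.00796x* = 0.783, so x* = 98.4.
Substitute into dx/dt = 0: 0.162(1 - 98.4/254) = 0.0132y*.
The bracket is 0.613, giving y* = 0.0993/0.0132 = 7.52.

x* ≈ 98.4, y* ≈ 7.52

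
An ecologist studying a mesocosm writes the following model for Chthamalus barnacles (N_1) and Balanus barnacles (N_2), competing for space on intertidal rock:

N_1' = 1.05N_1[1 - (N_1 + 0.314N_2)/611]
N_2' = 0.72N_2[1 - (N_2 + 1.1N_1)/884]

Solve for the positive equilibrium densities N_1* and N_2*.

Setting both brackets to zero gives the nullclines N_1 + 0.314N_2 = 611 and 1.1N_1 + N_2 = 884.
Substituting N_2 = 884 - 1.1N_1 into the first: N_1(1 - 0.314·1.1) = 611 - 0.314·884.
So N_1* = 333/0.655 = 509, and then N_2* = 884 - 1.1·509 = 324.

N_1* ≈ 509, N_2* ≈ 324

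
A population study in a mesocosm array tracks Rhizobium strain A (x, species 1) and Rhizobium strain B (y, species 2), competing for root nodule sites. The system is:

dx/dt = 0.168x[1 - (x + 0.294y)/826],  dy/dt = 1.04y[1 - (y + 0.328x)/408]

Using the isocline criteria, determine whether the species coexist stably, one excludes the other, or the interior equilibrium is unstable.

Compare the nullcline intercepts: K1/α12 = 826/0.294 = 2810 > K2 = 408; K2/α21 = 408/0.328 = 1240 > K1 = 826.
Since both inequalities hold, each species can invade when rare, so the interior equilibrium is stable.

stable coexistence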